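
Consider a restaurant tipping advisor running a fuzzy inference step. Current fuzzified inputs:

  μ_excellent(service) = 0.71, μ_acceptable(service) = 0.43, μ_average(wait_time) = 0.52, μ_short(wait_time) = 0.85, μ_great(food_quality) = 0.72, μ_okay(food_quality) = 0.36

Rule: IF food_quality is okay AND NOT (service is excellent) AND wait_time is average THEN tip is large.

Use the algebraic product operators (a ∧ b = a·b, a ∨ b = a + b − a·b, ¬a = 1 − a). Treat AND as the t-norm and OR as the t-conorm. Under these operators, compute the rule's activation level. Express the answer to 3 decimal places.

firing strength: okay=0.36, ¬excellent=1−0.71=0.29, average=0.52; AND[a·b] → w = 0.0543

0.054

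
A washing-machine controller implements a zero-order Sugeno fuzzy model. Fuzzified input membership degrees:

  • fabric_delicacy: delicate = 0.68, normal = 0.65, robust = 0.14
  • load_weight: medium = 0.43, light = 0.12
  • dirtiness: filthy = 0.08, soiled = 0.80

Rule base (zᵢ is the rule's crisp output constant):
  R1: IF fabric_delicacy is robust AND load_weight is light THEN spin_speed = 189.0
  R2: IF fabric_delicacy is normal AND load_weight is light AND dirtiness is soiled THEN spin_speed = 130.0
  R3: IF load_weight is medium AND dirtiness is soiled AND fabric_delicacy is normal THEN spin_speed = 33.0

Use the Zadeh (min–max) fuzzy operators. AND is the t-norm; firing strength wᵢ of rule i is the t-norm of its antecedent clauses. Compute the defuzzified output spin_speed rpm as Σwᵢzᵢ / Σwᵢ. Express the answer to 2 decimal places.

78.31

R1 (z=189.0): robust=0.14, light=0.12; AND[min(a, b)] → w = 0.12
R2 (z=130.0): normal=0.65, light=0.12, soiled=0.80; AND[min(a, b)] → w = 0.12
R3 (z=33.0): medium=0.43, soiled=0.80, normal=0.65; AND[min(a, b)] → w = 0.43
Weighted average = (0.12·189.0 + 0.12·130.0 + 0.43·33.0) / (0.12 + 0.12 + 0.43)
  = 52.4700 / 0.6700 = 78.31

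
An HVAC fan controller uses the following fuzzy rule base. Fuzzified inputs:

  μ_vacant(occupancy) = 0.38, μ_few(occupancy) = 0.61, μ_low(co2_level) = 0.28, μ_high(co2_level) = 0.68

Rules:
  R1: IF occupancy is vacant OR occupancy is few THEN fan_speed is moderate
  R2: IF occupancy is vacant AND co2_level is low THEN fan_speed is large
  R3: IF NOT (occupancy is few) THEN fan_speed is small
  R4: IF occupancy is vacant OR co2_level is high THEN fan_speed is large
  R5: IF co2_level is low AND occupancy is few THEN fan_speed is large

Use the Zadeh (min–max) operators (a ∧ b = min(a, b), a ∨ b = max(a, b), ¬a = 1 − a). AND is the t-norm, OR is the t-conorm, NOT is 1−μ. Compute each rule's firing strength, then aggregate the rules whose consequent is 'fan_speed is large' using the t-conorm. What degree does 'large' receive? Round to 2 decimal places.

0.68

R1: vacant=0.38, few=0.61; OR[max(a, b)] → w = 0.61
R2: vacant=0.38, low=0.28; AND[min(a, b)] → w = 0.28
R3: ¬few=1−0.61=0.39 → w = 0.39
R4: vacant=0.38, high=0.68; OR[max(a, b)] → w = 0.68
R5: low=0.28, few=0.61; AND[min(a, b)] → w = 0.28
Rules with consequent 'large': {R2, R4, R5} → strengths 0.28, 0.68, 0.28
Aggregate via t-conorm [max(a, b)]: 0.68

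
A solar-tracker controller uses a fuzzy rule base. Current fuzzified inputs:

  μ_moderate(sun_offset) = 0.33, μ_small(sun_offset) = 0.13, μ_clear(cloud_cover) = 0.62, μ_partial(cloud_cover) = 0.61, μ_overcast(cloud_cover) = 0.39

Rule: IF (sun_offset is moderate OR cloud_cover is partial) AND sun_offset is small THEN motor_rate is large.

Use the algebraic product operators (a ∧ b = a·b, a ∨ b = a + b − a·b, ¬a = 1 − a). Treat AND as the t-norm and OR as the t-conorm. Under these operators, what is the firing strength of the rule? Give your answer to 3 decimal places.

0.096

firing strength: (moderate=0.33 OR partial=0.61) = 0.7387; AND[a·b] with small=0.13 → w = 0.0960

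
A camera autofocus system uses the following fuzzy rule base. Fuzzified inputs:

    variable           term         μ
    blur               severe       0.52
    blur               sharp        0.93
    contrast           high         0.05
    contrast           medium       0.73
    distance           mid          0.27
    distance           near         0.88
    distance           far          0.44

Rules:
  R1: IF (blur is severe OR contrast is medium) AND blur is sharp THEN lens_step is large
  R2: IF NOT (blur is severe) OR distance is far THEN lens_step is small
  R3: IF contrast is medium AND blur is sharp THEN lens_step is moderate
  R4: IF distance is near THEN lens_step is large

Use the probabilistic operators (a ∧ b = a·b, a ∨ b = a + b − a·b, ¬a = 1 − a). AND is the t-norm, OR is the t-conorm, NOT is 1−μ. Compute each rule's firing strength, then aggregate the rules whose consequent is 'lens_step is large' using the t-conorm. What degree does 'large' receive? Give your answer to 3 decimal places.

0.977

R1: (severe=0.52 OR medium=0.73) = 0.8704; AND[a·b] with sharp=0.93 → w = 0.8095
R2: ¬severe=1−0.52=0.48, far=0.44; OR[a + b − a·b] → w = 0.7088
R3: medium=0.73, sharp=0.93; AND[a·b] → w = 0.6789
R4: near=0.88 → w = 0.8800
Rules with consequent 'large': {R1, R4} → strengths 0.8095, 0.8800
Aggregate via t-conorm [a + b − a·b]: 0.9771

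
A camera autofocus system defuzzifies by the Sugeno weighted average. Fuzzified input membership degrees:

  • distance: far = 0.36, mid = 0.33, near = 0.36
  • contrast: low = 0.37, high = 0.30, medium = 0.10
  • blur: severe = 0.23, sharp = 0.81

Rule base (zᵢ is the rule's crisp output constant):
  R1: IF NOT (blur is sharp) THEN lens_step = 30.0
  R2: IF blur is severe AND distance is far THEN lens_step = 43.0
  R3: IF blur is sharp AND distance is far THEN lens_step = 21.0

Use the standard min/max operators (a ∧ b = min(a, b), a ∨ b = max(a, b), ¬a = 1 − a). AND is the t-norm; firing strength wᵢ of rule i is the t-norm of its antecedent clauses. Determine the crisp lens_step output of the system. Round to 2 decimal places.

R1 (z=30.0): ¬sharp=1−0.81=0.19 → w = 0.19
R2 (z=43.0): severe=0.23, far=0.36; AND[min(a, b)] → w = 0.23
R3 (z=21.0): sharp=0.81, far=0.36; AND[min(a, b)] → w = 0.36
Weighted average = (0.19·30.0 + 0.23·43.0 + 0.36·21.0) / (0.19 + 0.23 + 0.36)
  = 23.1500 / 0.7800 = 29.68

29.68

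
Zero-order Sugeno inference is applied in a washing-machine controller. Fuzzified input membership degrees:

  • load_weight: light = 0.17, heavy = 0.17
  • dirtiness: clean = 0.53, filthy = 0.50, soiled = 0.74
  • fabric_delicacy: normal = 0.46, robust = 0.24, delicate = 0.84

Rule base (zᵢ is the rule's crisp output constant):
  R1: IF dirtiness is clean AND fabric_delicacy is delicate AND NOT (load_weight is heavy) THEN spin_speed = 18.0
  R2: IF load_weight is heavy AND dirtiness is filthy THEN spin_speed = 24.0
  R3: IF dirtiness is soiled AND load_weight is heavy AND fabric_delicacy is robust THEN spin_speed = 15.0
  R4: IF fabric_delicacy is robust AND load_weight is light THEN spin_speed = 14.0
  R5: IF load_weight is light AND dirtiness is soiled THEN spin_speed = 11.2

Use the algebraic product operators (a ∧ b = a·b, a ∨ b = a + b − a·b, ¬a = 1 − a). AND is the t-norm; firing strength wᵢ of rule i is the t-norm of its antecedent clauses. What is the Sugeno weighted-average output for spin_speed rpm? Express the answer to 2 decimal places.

17.08

R1 (z=18.0): clean=0.53, delicate=0.84, ¬heavy=1−0.17=0.83; AND[a·b] → w = 0.3695
R2 (z=24.0): heavy=0.17, filthy=0.50; AND[a·b] → w = 0.0850
R3 (z=15.0): soiled=0.74, heavy=0.17, robust=0.24; AND[a·b] → w = 0.0302
R4 (z=14.0): robust=0.24, light=0.17; AND[a·b] → w = 0.0408
R5 (z=11.2): light=0.17, soiled=0.74; AND[a·b] → w = 0.1258
Weighted average = (0.3695·18.0 + 0.0850·24.0 + 0.0302·15.0 + 0.0408·14.0 + 0.1258·11.2) / (0.3695 + 0.0850 + 0.0302 + 0.0408 + 0.1258)
  = 11.1243 / 0.6513 = 17.08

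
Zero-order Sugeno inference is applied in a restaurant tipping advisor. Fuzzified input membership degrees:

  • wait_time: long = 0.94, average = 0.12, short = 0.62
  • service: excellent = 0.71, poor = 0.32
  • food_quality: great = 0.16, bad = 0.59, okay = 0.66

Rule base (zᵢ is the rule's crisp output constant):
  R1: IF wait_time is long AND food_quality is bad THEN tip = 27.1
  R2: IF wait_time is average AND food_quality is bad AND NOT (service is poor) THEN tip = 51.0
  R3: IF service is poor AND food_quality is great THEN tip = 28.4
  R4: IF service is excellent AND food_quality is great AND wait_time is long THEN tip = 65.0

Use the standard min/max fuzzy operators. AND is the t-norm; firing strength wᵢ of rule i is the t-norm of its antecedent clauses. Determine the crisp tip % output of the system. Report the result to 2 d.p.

35.97

R1 (z=27.1): long=0.94, bad=0.59; AND[min(a, b)] → w = 0.59
R2 (z=51.0): average=0.12, bad=0.59, ¬poor=1−0.32=0.68; AND[min(a, b)] → w = 0.12
R3 (z=28.4): poor=0.32, great=0.16; AND[min(a, b)] → w = 0.16
R4 (z=65.0): excellent=0.71, great=0.16, long=0.94; AND[min(a, b)] → w = 0.16
Weighted average = (0.59·27.1 + 0.12·51.0 + 0.16·28.4 + 0.16·65.0) / (0.59 + 0.12 + 0.16 + 0.16)
  = 37.0530 / 1.0300 = 35.97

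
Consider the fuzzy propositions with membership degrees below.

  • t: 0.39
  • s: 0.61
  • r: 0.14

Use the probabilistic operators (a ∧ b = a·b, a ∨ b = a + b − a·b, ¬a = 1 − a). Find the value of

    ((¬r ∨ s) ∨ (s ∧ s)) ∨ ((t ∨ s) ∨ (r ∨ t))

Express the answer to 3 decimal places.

0.996

¬r = 1 − 0.1400 = 0.8600
¬r ∨ s = a + b − a·b on (0.8600, 0.6100) = 0.9454
s ∧ s = a·b on (0.6100, 0.6100) = 0.3721
(¬r ∨ s) ∨ (s ∧ s) = a + b − a·b on (0.9454, 0.3721) = 0.9657
t ∨ s = a + b − a·b on (0.3900, 0.6100) = 0.7621
r ∨ t = a + b − a·b on (0.1400, 0.3900) = 0.4754
(t ∨ s) ∨ (r ∨ t) = a + b − a·b on (0.7621, 0.4754) = 0.8752
((¬r ∨ s) ∨ (s ∧ s)) ∨ ((t ∨ s) ∨ (r ∨ t)) = a + b − a·b on (0.9657, 0.8752) = 0.9957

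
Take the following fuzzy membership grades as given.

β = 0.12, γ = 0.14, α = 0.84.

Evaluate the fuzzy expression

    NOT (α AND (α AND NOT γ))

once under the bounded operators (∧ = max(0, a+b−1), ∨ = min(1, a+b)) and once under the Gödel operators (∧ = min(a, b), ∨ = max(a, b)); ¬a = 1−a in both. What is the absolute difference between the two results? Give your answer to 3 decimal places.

Under bounded:
  NOT γ = 1 − 0.14 = 0.86
  α AND NOT γ = max(0, a+b−1) on (0.84, 0.86) = 0.70
  α AND (α AND NOT γ) = max(0, a+b−1) on (0.84, 0.70) = 0.54
  NOT (α AND (α AND NOT γ)) = 1 − 0.54 = 0.46
  → value = 0.4600
Under Gödel:
  NOT γ = 1 − 0.14 = 0.86
  α AND NOT γ = min(a, b) on (0.84, 0.86) = 0.84
  α AND (α AND NOT γ) = min(a, b) on (0.84, 0.84) = 0.84
  NOT (α AND (α AND NOT γ)) = 1 − 0.84 = 0.16
  → value = 0.1600
|0.4600 − 0.1600| = 0.300

0.300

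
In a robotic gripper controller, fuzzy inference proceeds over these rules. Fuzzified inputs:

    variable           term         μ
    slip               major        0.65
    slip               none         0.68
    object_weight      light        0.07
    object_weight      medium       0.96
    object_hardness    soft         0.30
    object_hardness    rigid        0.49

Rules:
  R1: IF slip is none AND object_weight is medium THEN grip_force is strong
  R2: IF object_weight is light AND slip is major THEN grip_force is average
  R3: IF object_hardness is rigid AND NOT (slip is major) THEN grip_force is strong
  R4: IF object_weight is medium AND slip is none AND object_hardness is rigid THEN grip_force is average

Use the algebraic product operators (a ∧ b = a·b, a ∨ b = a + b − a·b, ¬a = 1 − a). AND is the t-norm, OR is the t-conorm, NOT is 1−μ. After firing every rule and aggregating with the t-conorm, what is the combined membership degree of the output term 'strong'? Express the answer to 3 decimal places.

0.712

R1: none=0.68, medium=0.96; AND[a·b] → w = 0.6528
R2: light=0.07, major=0.65; AND[a·b] → w = 0.0455
R3: rigid=0.49, ¬major=1−0.65=0.35; AND[a·b] → w = 0.1715
R4: medium=0.96, none=0.68, rigid=0.49; AND[a·b] → w = 0.3199
Rules with consequent 'strong': {R1, R3} → strengths 0.6528, 0.1715
Aggregate via t-conorm [a + b − a·b]: 0.7123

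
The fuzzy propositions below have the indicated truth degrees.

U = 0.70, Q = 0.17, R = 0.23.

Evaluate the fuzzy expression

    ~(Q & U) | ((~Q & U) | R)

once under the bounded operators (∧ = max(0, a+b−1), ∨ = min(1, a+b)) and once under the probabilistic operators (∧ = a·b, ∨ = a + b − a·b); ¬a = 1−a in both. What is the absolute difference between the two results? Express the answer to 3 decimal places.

0.038

Under bounded:
  Q & U = max(0, a+b−1) on (0.17, 0.70) = 0.00
  ~(Q & U) = 1 − 0.00 = 1.00
  ~Q = 1 − 0.17 = 0.83
  ~Q & U = max(0, a+b−1) on (0.83, 0.70) = 0.53
  (~Q & U) | R = min(1, a+b) on (0.53, 0.23) = 0.76
  ~(Q & U) | ((~Q & U) | R) = min(1, a+b) on (1.00, 0.76) = 1.00
  → value = 1.0000
Under probabilistic:
  Q & U = a·b on (0.1700, 0.7000) = 0.1190
  ~(Q & U) = 1 − 0.1190 = 0.8810
  ~Q = 1 − 0.1700 = 0.8300
  ~Q & U = a·b on (0.8300, 0.7000) = 0.5810
  (~Q & U) | R = a + b − a·b on (0.5810, 0.2300) = 0.6774
  ~(Q & U) | ((~Q & U) | R) = a + b − a·b on (0.8810, 0.6774) = 0.9616
  → value = 0.9616
|1.0000 − 0.9616| = 0.038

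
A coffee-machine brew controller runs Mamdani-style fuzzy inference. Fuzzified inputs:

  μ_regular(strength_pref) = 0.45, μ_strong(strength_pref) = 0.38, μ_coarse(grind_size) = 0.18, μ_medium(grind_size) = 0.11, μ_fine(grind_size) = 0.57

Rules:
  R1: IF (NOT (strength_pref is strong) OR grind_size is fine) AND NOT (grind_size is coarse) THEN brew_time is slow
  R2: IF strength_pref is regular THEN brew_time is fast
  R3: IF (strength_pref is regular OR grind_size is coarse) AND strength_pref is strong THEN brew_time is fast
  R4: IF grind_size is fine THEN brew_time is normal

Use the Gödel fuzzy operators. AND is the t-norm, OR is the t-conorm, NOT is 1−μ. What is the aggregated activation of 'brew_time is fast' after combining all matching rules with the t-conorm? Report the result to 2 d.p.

R1: (¬strong=1−0.38=0.62 OR fine=0.57) = 0.62; AND[min(a, b)] with ¬coarse=1−0.18=0.82 → w = 0.62
R2: regular=0.45 → w = 0.45
R3: (regular=0.45 OR coarse=0.18) = 0.45; AND[min(a, b)] with strong=0.38 → w = 0.38
R4: fine=0.57 → w = 0.57
Rules with consequent 'fast': {R2, R3} → strengths 0.45, 0.38
Aggregate via t-conorm [max(a, b)]: 0.45

0.45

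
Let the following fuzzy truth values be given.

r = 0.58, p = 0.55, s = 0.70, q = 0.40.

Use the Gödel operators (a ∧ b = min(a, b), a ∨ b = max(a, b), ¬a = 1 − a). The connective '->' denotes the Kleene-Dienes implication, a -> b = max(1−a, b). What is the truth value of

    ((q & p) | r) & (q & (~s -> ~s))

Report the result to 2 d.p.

0.40

q & p = min(a, b) on (0.40, 0.55) = 0.40
(q & p) | r = max(a, b) on (0.40, 0.58) = 0.58
~s = 1 − 0.70 = 0.30
~s = 1 − 0.70 = 0.30
~s -> ~s  [Kleene-Dienes: max(1−a, b)] with a=0.30, b=0.30 → 0.70
q & (~s -> ~s) = min(a, b) on (0.40, 0.70) = 0.40
((q & p) | r) & (q & (~s -> ~s)) = min(a, b) on (0.58, 0.40) = 0.40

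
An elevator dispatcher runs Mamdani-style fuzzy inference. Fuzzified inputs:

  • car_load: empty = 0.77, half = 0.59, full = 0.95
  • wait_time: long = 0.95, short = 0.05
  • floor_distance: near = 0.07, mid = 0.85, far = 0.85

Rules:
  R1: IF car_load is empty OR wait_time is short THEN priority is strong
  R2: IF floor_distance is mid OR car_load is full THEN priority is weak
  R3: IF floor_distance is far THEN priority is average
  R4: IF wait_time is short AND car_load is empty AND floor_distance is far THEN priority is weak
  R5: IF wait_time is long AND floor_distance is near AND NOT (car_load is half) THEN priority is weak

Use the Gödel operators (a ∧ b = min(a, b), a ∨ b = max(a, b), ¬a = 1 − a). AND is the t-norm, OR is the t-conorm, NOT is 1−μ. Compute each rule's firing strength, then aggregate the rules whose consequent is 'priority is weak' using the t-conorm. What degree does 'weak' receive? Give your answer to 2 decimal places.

R1: empty=0.77, short=0.05; OR[max(a, b)] → w = 0.77
R2: mid=0.85, full=0.95; OR[max(a, b)] → w = 0.95
R3: far=0.85 → w = 0.85
R4: short=0.05, empty=0.77, far=0.85; AND[min(a, b)] → w = 0.05
R5: long=0.95, near=0.07, ¬half=1−0.59=0.41; AND[min(a, b)] → w = 0.07
Rules with consequent 'weak': {R2, R4, R5} → strengths 0.95, 0.05, 0.07
Aggregate via t-conorm [max(a, b)]: 0.95

0.95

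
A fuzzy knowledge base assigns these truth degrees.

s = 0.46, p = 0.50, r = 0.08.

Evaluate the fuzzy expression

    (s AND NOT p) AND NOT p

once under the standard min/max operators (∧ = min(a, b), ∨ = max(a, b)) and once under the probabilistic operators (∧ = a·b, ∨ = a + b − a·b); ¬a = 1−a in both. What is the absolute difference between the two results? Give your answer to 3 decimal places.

Under standard min/max:
  NOT p = 1 − 0.50 = 0.50
  s AND NOT p = min(a, b) on (0.46, 0.50) = 0.46
  NOT p = 1 − 0.50 = 0.50
  (s AND NOT p) AND NOT p = min(a, b) on (0.46, 0.50) = 0.46
  → value = 0.4600
Under probabilistic:
  NOT p = 1 − 0.5000 = 0.5000
  s AND NOT p = a·b on (0.4600, 0.5000) = 0.2300
  NOT p = 1 − 0.5000 = 0.5000
  (s AND NOT p) AND NOT p = a·b on (0.2300, 0.5000) = 0.1150
  → value = 0.1150
|0.4600 − 0.1150| = 0.345

0.345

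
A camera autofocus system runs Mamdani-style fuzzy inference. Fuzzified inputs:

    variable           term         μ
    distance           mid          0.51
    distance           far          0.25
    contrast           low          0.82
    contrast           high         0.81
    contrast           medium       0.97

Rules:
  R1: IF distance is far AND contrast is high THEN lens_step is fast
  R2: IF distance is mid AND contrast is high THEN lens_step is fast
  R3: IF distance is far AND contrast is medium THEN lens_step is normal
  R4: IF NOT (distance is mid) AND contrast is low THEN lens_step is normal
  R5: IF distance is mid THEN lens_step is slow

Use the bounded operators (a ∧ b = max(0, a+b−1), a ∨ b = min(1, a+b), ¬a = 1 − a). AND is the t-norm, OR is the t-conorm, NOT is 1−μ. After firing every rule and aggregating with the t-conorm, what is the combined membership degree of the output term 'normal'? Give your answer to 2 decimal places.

0.53

R1: far=0.25, high=0.81; AND[max(0, a+b−1)] → w = 0.06
R2: mid=0.51, high=0.81; AND[max(0, a+b−1)] → w = 0.32
R3: far=0.25, medium=0.97; AND[max(0, a+b−1)] → w = 0.22
R4: ¬mid=1−0.51=0.49, low=0.82; AND[max(0, a+b−1)] → w = 0.31
R5: mid=0.51 → w = 0.51
Rules with consequent 'normal': {R3, R4} → strengths 0.22, 0.31
Aggregate via t-conorm [min(1, a+b)]: 0.53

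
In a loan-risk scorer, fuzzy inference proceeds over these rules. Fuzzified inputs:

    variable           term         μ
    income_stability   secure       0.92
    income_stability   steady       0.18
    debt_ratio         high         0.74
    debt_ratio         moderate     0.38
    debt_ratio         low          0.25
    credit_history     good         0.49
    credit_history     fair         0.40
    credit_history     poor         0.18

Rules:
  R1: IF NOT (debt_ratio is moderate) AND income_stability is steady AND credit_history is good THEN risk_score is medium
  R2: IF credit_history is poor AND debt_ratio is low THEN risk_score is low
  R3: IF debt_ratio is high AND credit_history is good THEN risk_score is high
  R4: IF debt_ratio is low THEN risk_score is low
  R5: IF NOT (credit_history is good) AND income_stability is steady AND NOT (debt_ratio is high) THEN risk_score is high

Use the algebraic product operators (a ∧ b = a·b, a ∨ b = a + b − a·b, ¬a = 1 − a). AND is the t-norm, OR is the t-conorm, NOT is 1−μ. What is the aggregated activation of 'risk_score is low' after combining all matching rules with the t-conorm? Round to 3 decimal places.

R1: ¬moderate=1−0.38=0.62, steady=0.18, good=0.49; AND[a·b] → w = 0.0547
R2: poor=0.18, low=0.25; AND[a·b] → w = 0.0450
R3: high=0.74, good=0.49; AND[a·b] → w = 0.3626
R4: low=0.25 → w = 0.2500
R5: ¬good=1−0.49=0.51, steady=0.18, ¬high=1−0.74=0.26; AND[a·b] → w = 0.0239
Rules with consequent 'low': {R2, R4} → strengths 0.0450, 0.2500
Aggregate via t-conorm [a + b − a·b]: 0.2838

0.284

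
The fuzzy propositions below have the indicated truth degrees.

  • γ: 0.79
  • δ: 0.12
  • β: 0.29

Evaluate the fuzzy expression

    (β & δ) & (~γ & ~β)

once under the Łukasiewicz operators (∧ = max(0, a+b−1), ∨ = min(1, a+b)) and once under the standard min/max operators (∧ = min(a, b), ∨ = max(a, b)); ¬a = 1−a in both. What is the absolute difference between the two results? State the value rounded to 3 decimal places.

Under Łukasiewicz:
  β & δ = max(0, a+b−1) on (0.29, 0.12) = 0.00
  ~γ = 1 − 0.79 = 0.21
  ~β = 1 − 0.29 = 0.71
  ~γ & ~β = max(0, a+b−1) on (0.21, 0.71) = 0.00
  (β & δ) & (~γ & ~β) = max(0, a+b−1) on (0.00, 0.00) = 0.00
  → value = 0.0000
Under standard min/max:
  β & δ = min(a, b) on (0.29, 0.12) = 0.12
  ~γ = 1 − 0.79 = 0.21
  ~β = 1 − 0.29 = 0.71
  ~γ & ~β = min(a, b) on (0.21, 0.71) = 0.21
  (β & δ) & (~γ & ~β) = min(a, b) on (0.12, 0.21) = 0.12
  → value = 0.1200
|0.0000 − 0.1200| = 0.120

0.120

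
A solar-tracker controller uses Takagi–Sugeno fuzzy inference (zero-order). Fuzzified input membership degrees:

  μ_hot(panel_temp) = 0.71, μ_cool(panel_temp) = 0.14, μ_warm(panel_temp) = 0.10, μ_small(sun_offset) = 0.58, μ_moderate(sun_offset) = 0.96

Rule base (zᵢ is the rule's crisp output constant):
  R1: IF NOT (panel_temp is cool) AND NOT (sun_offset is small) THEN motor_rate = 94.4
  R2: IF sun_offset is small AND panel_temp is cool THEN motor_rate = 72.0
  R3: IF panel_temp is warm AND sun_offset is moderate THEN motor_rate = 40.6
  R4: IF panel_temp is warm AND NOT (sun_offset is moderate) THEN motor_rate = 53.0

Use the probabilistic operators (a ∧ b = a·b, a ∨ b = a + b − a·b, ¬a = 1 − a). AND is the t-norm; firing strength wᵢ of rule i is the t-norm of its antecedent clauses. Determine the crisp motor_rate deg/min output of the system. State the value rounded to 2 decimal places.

81.22

R1 (z=94.4): ¬cool=1−0.14=0.86, ¬small=1−0.58=0.42; AND[a·b] → w = 0.3612
R2 (z=72.0): small=0.58, cool=0.14; AND[a·b] → w = 0.0812
R3 (z=40.6): warm=0.10, moderate=0.96; AND[a·b] → w = 0.0960
R4 (z=53.0): warm=0.10, ¬moderate=1−0.96=0.04; AND[a·b] → w = 0.0040
Weighted average = (0.3612·94.4 + 0.0812·72.0 + 0.0960·40.6 + 0.0040·53.0) / (0.3612 + 0.0812 + 0.0960 + 0.0040)
  = 44.0533 / 0.5424 = 81.22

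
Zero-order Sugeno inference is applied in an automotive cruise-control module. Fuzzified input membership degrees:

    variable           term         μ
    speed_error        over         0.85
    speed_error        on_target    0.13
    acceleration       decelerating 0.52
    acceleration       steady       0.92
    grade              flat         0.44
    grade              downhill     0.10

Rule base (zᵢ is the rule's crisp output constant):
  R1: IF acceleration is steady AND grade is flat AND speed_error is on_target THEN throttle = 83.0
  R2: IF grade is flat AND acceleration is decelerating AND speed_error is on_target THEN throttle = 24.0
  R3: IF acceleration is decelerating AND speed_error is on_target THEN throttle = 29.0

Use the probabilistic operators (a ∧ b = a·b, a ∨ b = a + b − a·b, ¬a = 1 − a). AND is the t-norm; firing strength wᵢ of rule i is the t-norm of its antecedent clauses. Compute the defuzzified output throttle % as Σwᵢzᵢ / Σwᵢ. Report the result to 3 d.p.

46.957

R1 (z=83.0): steady=0.92, flat=0.44, on_target=0.13; AND[a·b] → w = 0.0526
R2 (z=24.0): flat=0.44, decelerating=0.52, on_target=0.13; AND[a·b] → w = 0.0297
R3 (z=29.0): decelerating=0.52, on_target=0.13; AND[a·b] → w = 0.0676
Weighted average = (0.0526·83.0 + 0.0297·24.0 + 0.0676·29.0) / (0.0526 + 0.0297 + 0.0676)
  = 7.0420 / 0.1500 = 46.957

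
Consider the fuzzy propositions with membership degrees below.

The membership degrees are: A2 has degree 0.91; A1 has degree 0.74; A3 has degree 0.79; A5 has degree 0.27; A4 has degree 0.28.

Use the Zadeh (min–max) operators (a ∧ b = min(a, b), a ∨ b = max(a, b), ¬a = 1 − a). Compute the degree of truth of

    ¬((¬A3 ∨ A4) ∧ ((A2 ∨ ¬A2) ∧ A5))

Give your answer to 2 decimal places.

¬A3 = 1 − 0.79 = 0.21
¬A3 ∨ A4 = max(a, b) on (0.21, 0.28) = 0.28
¬A2 = 1 − 0.91 = 0.09
A2 ∨ ¬A2 = max(a, b) on (0.91, 0.09) = 0.91
(A2 ∨ ¬A2) ∧ A5 = min(a, b) on (0.91, 0.27) = 0.27
(¬A3 ∨ A4) ∧ ((A2 ∨ ¬A2) ∧ A5) = min(a, b) on (0.28, 0.27) = 0.27
¬((¬A3 ∨ A4) ∧ ((A2 ∨ ¬A2) ∧ A5)) = 1 − 0.27 = 0.73

0.73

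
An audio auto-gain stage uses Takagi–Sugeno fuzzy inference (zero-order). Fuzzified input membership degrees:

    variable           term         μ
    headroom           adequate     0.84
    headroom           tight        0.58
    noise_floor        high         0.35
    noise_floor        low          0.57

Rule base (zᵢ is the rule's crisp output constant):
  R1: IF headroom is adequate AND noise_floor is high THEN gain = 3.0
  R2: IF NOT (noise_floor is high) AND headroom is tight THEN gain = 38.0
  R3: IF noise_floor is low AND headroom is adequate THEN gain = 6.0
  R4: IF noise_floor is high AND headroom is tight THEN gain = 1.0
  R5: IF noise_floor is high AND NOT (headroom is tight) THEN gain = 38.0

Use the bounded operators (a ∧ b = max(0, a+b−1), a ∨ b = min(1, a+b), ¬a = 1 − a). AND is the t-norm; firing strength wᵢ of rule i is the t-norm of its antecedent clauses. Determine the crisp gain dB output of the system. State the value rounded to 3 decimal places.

14.181

R1 (z=3.0): adequate=0.84, high=0.35; AND[max(0, a+b−1)] → w = 0.19
R2 (z=38.0): ¬high=1−0.35=0.65, tight=0.58; AND[max(0, a+b−1)] → w = 0.23
R3 (z=6.0): low=0.57, adequate=0.84; AND[max(0, a+b−1)] → w = 0.41
R4 (z=1.0): high=0.35, tight=0.58; AND[max(0, a+b−1)] → w = 0.00
R5 (z=38.0): high=0.35, ¬tight=1−0.58=0.42; AND[max(0, a+b−1)] → w = 0.00
Weighted average = (0.19·3.0 + 0.23·38.0 + 0.41·6.0 + 0.00·1.0 + 0.00·38.0) / (0.19 + 0.23 + 0.41 + 0.00 + 0.00)
  = 11.7700 / 0.8300 = 14.181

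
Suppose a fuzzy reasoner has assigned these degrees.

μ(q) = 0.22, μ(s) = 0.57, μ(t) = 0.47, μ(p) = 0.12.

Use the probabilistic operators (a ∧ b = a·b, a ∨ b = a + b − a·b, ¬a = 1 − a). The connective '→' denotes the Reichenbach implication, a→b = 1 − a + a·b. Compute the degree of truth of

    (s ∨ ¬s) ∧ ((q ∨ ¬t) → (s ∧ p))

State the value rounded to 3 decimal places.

0.309

¬s = 1 − 0.5700 = 0.4300
s ∨ ¬s = a + b − a·b on (0.5700, 0.4300) = 0.7549
¬t = 1 − 0.4700 = 0.5300
q ∨ ¬t = a + b − a·b on (0.2200, 0.5300) = 0.6334
s ∧ p = a·b on (0.5700, 0.1200) = 0.0684
(q ∨ ¬t) → (s ∧ p)  [Reichenbach: 1 − a + a·b] with a=0.6334, b=0.0684 → 0.4099
(s ∨ ¬s) ∧ ((q ∨ ¬t) → (s ∧ p)) = a·b on (0.7549, 0.4099) = 0.3095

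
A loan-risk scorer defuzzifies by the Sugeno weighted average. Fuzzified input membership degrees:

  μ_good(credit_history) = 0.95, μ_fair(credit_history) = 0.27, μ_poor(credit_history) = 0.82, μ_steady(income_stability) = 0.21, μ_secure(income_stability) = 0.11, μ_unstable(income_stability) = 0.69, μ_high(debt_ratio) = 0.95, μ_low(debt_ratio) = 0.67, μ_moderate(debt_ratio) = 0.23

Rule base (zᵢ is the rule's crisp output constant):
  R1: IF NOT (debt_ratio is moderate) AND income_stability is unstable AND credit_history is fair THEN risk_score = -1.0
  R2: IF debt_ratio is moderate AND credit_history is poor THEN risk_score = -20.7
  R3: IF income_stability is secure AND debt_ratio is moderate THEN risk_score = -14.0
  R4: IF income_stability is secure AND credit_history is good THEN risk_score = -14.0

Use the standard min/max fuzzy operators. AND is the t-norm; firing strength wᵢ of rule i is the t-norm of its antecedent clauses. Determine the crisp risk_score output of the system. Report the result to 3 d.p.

R1 (z=-1.0): ¬moderate=1−0.23=0.77, unstable=0.69, fair=0.27; AND[min(a, b)] → w = 0.27
R2 (z=-20.7): moderate=0.23, poor=0.82; AND[min(a, b)] → w = 0.23
R3 (z=-14.0): secure=0.11, moderate=0.23; AND[min(a, b)] → w = 0.11
R4 (z=-14.0): secure=0.11, good=0.95; AND[min(a, b)] → w = 0.11
Weighted average = (0.27·-1.0 + 0.23·-20.7 + 0.11·-14.0 + 0.11·-14.0) / (0.27 + 0.23 + 0.11 + 0.11)
  = -8.1110 / 0.7200 = -11.265

-11.265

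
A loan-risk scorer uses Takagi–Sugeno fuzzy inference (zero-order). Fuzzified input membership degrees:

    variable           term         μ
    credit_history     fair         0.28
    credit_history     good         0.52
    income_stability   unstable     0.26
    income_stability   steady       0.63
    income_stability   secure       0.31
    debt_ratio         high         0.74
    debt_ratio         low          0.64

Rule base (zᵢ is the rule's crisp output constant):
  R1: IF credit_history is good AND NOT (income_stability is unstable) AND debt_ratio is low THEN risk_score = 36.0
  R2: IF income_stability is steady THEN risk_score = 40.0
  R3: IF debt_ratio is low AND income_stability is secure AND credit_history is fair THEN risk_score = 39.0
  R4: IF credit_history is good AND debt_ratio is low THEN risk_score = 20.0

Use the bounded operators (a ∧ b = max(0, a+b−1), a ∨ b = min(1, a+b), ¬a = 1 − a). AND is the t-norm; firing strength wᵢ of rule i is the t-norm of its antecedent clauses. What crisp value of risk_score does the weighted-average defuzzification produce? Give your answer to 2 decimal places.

35.95

R1 (z=36.0): good=0.52, ¬unstable=1−0.26=0.74, low=0.64; AND[max(0, a+b−1)] → w = 0.00
R2 (z=40.0): steady=0.63 → w = 0.63
R3 (z=39.0): low=0.64, secure=0.31, fair=0.28; AND[max(0, a+b−1)] → w = 0.00
R4 (z=20.0): good=0.52, low=0.64; AND[max(0, a+b−1)] → w = 0.16
Weighted average = (0.00·36.0 + 0.63·40.0 + 0.00·39.0 + 0.16·20.0) / (0.00 + 0.63 + 0.00 + 0.16)
  = 28.4000 / 0.7900 = 35.95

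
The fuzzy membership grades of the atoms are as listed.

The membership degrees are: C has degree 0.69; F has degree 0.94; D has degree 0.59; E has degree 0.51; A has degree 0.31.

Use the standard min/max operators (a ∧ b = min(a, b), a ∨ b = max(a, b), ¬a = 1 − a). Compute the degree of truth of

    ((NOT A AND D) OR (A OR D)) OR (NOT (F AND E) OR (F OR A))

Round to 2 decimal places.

0.94

NOT A = 1 − 0.31 = 0.69
NOT A AND D = min(a, b) on (0.69, 0.59) = 0.59
A OR D = max(a, b) on (0.31, 0.59) = 0.59
(NOT A AND D) OR (A OR D) = max(a, b) on (0.59, 0.59) = 0.59
F AND E = min(a, b) on (0.94, 0.51) = 0.51
NOT (F AND E) = 1 − 0.51 = 0.49
F OR A = max(a, b) on (0.94, 0.31) = 0.94
NOT (F AND E) OR (F OR A) = max(a, b) on (0.49, 0.94) = 0.94
((NOT A AND D) OR (A OR D)) OR (NOT (F AND E) OR (F OR A)) = max(a, b) on (0.59, 0.94) = 0.94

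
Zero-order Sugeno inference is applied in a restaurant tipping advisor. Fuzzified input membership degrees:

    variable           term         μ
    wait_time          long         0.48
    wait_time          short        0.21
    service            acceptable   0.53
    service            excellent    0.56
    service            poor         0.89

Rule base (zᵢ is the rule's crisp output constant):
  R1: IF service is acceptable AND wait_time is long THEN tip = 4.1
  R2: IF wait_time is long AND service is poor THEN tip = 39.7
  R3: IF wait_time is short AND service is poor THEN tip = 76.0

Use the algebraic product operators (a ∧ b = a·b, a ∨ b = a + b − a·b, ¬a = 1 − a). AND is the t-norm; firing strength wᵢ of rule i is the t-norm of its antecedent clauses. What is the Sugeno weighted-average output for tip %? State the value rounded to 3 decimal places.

37.084

R1 (z=4.1): acceptable=0.53, long=0.48; AND[a·b] → w = 0.2544
R2 (z=39.7): long=0.48, poor=0.89; AND[a·b] → w = 0.4272
R3 (z=76.0): short=0.21, poor=0.89; AND[a·b] → w = 0.1869
Weighted average = (0.2544·4.1 + 0.4272·39.7 + 0.1869·76.0) / (0.2544 + 0.4272 + 0.1869)
  = 32.2073 / 0.8685 = 37.084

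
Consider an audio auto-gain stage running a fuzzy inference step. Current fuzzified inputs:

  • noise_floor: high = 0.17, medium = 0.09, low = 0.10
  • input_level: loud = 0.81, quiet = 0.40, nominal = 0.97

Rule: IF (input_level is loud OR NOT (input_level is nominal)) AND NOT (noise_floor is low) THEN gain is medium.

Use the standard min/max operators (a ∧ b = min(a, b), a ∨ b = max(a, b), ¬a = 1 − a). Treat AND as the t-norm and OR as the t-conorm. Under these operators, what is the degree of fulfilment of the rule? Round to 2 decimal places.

firing strength: (loud=0.81 OR ¬nominal=1−0.97=0.03) = 0.81; AND[min(a, b)] with ¬low=1−0.10=0.90 → w = 0.81

0.81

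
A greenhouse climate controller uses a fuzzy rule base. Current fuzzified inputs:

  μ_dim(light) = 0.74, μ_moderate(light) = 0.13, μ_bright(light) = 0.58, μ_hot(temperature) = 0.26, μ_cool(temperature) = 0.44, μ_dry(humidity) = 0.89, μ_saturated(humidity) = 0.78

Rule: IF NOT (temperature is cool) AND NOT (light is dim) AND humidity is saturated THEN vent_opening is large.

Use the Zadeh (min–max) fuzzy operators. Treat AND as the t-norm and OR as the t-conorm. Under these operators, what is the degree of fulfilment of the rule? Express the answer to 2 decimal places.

firing strength: ¬cool=1−0.44=0.56, ¬dim=1−0.74=0.26, saturated=0.78; AND[min(a, b)] → w = 0.26

0.26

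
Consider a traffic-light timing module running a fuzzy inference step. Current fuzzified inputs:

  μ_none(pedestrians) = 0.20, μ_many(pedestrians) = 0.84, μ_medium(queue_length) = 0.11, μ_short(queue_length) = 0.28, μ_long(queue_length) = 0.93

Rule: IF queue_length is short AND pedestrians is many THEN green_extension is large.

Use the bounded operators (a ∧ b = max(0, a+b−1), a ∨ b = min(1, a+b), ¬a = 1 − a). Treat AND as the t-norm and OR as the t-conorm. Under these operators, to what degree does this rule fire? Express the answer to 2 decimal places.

firing strength: short=0.28, many=0.84; AND[max(0, a+b−1)] → w = 0.12

0.12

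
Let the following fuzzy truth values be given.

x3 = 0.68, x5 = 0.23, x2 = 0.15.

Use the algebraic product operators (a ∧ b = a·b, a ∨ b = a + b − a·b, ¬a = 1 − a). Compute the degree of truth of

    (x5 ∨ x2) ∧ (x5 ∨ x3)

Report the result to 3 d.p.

x5 ∨ x2 = a + b − a·b on (0.2300, 0.1500) = 0.3455
x5 ∨ x3 = a + b − a·b on (0.2300, 0.6800) = 0.7536
(x5 ∨ x2) ∧ (x5 ∨ x3) = a·b on (0.3455, 0.7536) = 0.2604

0.260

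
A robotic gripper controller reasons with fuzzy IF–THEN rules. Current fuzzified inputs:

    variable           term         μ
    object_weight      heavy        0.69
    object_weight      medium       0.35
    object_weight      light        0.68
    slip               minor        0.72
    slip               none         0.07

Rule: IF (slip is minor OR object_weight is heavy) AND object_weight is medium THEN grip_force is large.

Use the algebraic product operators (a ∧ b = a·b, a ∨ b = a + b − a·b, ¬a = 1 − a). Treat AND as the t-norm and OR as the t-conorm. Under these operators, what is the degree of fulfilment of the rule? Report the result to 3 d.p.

0.320

firing strength: (minor=0.72 OR heavy=0.69) = 0.9132; AND[a·b] with medium=0.35 → w = 0.3196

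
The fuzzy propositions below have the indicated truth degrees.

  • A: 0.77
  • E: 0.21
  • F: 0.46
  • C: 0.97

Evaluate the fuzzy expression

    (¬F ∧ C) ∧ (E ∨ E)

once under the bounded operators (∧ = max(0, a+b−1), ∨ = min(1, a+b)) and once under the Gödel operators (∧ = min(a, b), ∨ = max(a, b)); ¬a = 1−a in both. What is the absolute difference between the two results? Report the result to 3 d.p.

0.210

Under bounded:
  ¬F = 1 − 0.46 = 0.54
  ¬F ∧ C = max(0, a+b−1) on (0.54, 0.97) = 0.51
  E ∨ E = min(1, a+b) on (0.21, 0.21) = 0.42
  (¬F ∧ C) ∧ (E ∨ E) = max(0, a+b−1) on (0.51, 0.42) = 0.00
  → value = 0.0000
Under Gödel:
  ¬F = 1 − 0.46 = 0.54
  ¬F ∧ C = min(a, b) on (0.54, 0.97) = 0.54
  E ∨ E = max(a, b) on (0.21, 0.21) = 0.21
  (¬F ∧ C) ∧ (E ∨ E) = min(a, b) on (0.54, 0.21) = 0.21
  → value = 0.2100
|0.0000 − 0.2100| = 0.210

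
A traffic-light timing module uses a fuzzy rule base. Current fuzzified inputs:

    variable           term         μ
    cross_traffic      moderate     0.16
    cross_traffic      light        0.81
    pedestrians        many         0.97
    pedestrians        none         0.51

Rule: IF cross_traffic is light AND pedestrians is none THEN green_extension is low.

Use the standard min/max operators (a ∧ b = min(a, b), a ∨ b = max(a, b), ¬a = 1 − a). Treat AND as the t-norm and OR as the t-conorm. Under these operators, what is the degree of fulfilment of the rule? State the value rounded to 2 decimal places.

0.51

firing strength: light=0.81, none=0.51; AND[min(a, b)] → w = 0.51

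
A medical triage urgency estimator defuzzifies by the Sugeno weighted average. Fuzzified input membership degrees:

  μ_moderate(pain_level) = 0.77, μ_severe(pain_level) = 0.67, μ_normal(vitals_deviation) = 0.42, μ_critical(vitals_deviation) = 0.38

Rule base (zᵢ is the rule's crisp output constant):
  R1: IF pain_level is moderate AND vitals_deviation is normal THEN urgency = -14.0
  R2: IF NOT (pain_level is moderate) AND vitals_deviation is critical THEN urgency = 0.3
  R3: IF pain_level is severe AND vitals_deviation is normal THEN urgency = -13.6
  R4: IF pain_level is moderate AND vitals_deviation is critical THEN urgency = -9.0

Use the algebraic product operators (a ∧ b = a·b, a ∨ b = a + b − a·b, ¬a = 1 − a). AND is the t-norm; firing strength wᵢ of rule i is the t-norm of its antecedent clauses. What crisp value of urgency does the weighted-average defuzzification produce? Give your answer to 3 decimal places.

R1 (z=-14.0): moderate=0.77, normal=0.42; AND[a·b] → w = 0.3234
R2 (z=0.3): ¬moderate=1−0.77=0.23, critical=0.38; AND[a·b] → w = 0.0874
R3 (z=-13.6): severe=0.67, normal=0.42; AND[a·b] → w = 0.2814
R4 (z=-9.0): moderate=0.77, critical=0.38; AND[a·b] → w = 0.2926
Weighted average = (0.3234·-14.0 + 0.0874·0.3 + 0.2814·-13.6 + 0.2926·-9.0) / (0.3234 + 0.0874 + 0.2814 + 0.2926)
  = -10.9618 / 0.9848 = -11.131

-11.131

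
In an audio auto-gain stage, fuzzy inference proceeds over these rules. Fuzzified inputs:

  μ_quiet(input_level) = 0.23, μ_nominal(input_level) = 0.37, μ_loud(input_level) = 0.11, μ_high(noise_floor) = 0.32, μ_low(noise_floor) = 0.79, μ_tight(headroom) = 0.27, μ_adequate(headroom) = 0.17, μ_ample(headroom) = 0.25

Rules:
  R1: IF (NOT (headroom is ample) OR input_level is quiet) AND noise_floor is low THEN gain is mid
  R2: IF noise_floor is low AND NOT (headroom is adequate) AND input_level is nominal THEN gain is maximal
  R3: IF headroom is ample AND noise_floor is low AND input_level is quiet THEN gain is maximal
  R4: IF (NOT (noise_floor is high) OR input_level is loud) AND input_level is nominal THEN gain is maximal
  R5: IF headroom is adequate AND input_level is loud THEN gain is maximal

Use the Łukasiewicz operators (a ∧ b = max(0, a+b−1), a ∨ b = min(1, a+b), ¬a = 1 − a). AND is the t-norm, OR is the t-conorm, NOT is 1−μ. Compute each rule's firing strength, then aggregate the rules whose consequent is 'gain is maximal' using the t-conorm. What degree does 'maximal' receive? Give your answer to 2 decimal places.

0.16

R1: (¬ample=1−0.25=0.75 OR quiet=0.23) = 0.98; AND[max(0, a+b−1)] with low=0.79 → w = 0.77
R2: low=0.79, ¬adequate=1−0.17=0.83, nominal=0.37; AND[max(0, a+b−1)] → w = 0.00
R3: ample=0.25, low=0.79, quiet=0.23; AND[max(0, a+b−1)] → w = 0.00
R4: (¬high=1−0.32=0.68 OR loud=0.11) = 0.79; AND[max(0, a+b−1)] with nominal=0.37 → w = 0.16
R5: adequate=0.17, loud=0.11; AND[max(0, a+b−1)] → w = 0.00
Rules with consequent 'maximal': {R2, R3, R4, R5} → strengths 0.00, 0.00, 0.16, 0.00
Aggregate via t-conorm [min(1, a+b)]: 0.16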